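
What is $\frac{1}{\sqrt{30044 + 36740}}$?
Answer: $\frac{\sqrt{4174}}{16696} \approx 0.0038696$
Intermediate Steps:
$\frac{1}{\sqrt{30044 + 36740}} = \frac{1}{\sqrt{66784}} = \frac{1}{4 \sqrt{4174}} = \frac{\sqrt{4174}}{16696}$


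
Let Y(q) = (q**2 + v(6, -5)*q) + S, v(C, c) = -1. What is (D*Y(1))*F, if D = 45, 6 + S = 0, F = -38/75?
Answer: 684/5 ≈ 136.80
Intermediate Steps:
F = -38/75 (F = -38*1/75 = -38/75 ≈ -0.50667)
S = -6 (S = -6 + 0 = -6)
Y(q) = -6 + q**2 - q (Y(q) = (q**2 - q) - 6 = -6 + q**2 - q)
(D*Y(1))*F = (45*(-6 + 1**2 - 1*1))*(-38/75) = (45*(-6 + 1 - 1))*(-38/75) = (45*(-6))*(-38/75) = -270*(-38/75) = 684/5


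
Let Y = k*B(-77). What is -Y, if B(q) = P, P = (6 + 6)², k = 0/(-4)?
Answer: 0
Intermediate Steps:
k = 0 (k = 0*(-¼) = 0)
P = 144 (P = 12² = 144)
B(q) = 144
Y = 0 (Y = 0*144 = 0)
-Y = -1*0 = 0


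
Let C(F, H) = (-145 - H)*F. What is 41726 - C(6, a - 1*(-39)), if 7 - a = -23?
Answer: 43010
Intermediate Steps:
a = 30 (a = 7 - 1*(-23) = 7 + 23 = 30)
C(F, H) = F*(-145 - H)
41726 - C(6, a - 1*(-39)) = 41726 - (-1)*6*(145 + (30 - 1*(-39))) = 41726 - (-1)*6*(145 + (30 + 39)) = 41726 - (-1)*6*(145 + 69) = 41726 - (-1)*6*214 = 41726 - 1*(-1284) = 41726 + 1284 = 43010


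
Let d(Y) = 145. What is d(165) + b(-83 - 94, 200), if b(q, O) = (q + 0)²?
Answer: 31474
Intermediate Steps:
b(q, O) = q²
d(165) + b(-83 - 94, 200) = 145 + (-83 - 94)² = 145 + (-177)² = 145 + 31329 = 31474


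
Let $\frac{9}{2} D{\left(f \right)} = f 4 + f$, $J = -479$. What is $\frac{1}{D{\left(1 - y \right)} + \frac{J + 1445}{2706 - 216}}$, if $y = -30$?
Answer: $\frac{3735}{130099} \approx 0.028709$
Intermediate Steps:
$D{\left(f \right)} = \frac{10 f}{9}$ ($D{\left(f \right)} = \frac{2 \left(f 4 + f\right)}{9} = \frac{2 \left(4 f + f\right)}{9} = \frac{2 \cdot 5 f}{9} = \frac{10 f}{9}$)
$\frac{1}{D{\left(1 - y \right)} + \frac{J + 1445}{2706 - 216}} = \frac{1}{\frac{10 \left(1 - -30\right)}{9} + \frac{-479 + 1445}{2706 - 216}} = \frac{1}{\frac{10 \left(1 + 30\right)}{9} + \frac{966}{2490}} = \frac{1}{\frac{10}{9} \cdot 31 + 966 \cdot \frac{1}{2490}} = \frac{1}{\frac{310}{9} + \frac{161}{415}} = \frac{1}{\frac{130099}{3735}} = \frac{3735}{130099}$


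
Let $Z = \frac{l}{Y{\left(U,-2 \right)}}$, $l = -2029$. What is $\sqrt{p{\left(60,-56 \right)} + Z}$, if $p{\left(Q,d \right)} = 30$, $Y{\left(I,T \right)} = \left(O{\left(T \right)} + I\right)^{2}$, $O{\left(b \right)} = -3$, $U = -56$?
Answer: $\frac{\sqrt{102401}}{59} \approx 5.4238$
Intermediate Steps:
$Y{\left(I,T \right)} = \left(-3 + I\right)^{2}$
$Z = - \frac{2029}{3481}$ ($Z = - \frac{2029}{\left(-3 - 56\right)^{2}} = - \frac{2029}{\left(-59\right)^{2}} = - \frac{2029}{3481} \approx -0.58288$)
$\sqrt{p{\left(60,-56 \right)} + Z} = \sqrt{30 - \frac{2029}{3481}} = \sqrt{\frac{102401}{3481}} = \frac{\sqrt{102401}}{59}$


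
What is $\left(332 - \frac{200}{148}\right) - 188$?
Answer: $\frac{5278}{37} \approx 142.65$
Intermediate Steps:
$\left(332 - \frac{200}{148}\right) - 188 = \left(332 - \frac{50}{37}\right) - 188 = \frac{12234}{37} - 188 = \frac{5278}{37}$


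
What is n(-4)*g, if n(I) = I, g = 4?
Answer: -16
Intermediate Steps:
n(-4)*g = -4*4 = -16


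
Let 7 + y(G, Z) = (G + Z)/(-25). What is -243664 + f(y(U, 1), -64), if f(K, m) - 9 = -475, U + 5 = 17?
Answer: -244130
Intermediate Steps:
U = 12 (U = -5 + 17 = 12)
y(G, Z) = -7 - G/25 - Z/25 (y(G, Z) = -7 + (G + Z)/(-25) = -7 + (G + Z)*(-1/25) = -7 + (-G/25 - Z/25) = -7 - G/25 - Z/25)
f(K, m) = -466 (f(K, m) = 9 - 475 = -466)
-243664 + f(y(U, 1), -64) = -243664 - 466 = -244130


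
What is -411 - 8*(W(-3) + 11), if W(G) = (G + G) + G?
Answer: -427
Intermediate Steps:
W(G) = 3*G (W(G) = 2*G + G = 3*G)
-411 - 8*(W(-3) + 11) = -411 - 8*(3*(-3) + 11) = -411 - 8*(-9 + 11) = -411 - 8*2 = -411 - 16 = -427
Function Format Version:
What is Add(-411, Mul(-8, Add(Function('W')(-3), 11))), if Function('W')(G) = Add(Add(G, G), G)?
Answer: -427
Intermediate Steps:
Function('W')(G) = Mul(3, G) (Function('W')(G) = Add(Mul(2, G), G) = Mul(3, G))
Add(-411, Mul(-8, Add(Function('W')(-3), 11))) = Add(-411, Mul(-8, Add(Mul(3, -3), 11))) = Add(-411, Mul(-8, Add(-9, 11))) = Add(-411, Mul(-8, 2)) = Add(-411, -16) = -427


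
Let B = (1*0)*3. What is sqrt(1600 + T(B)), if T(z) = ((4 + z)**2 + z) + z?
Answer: 4*sqrt(101) ≈ 40.200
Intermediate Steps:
B = 0 (B = 0*3 = 0)
T(z) = (4 + z)**2 + 2*z (T(z) = (z + (4 + z)**2) + z = (4 + z)**2 + 2*z)
sqrt(1600 + T(B)) = sqrt(1600 + ((4 + 0)**2 + 2*0)) = sqrt(1600 + (4**2 + 0)) = sqrt(1600 + (16 + 0)) = sqrt(1600 + 16) = sqrt(1616) = 4*sqrt(101)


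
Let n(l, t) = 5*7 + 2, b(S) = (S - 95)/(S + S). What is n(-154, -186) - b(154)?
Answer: 11337/308 ≈ 36.808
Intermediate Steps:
b(S) = (-95 + S)/(2*S) (b(S) = (-95 + S)/((2*S)) = (-95 + S)*(1/(2*S)) = (-95 + S)/(2*S))
n(l, t) = 37 (n(l, t) = 35 + 2 = 37)
n(-154, -186) - b(154) = 37 - (-95 + 154)/(2*154) = 37 - 59/(2*154) = 37 - 1*59/308 = 37 - 59/308 = 11337/308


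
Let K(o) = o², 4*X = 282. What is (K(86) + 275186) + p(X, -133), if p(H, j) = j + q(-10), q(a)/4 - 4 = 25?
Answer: 282565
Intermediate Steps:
X = 141/2 (X = (¼)*282 = 141/2 ≈ 70.500)
q(a) = 116 (q(a) = 16 + 4*25 = 16 + 100 = 116)
p(H, j) = 116 + j (p(H, j) = j + 116 = 116 + j)
(K(86) + 275186) + p(X, -133) = (86² + 275186) + (116 - 133) = (7396 + 275186) - 17 = 282582 - 17 = 282565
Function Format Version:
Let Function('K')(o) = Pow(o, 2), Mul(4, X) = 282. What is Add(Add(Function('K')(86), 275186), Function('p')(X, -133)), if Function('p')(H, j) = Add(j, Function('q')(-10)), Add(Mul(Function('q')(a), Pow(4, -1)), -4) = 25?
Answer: 282565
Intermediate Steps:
X = Rational(141, 2) (X = Mul(Rational(1, 4), 282) = Rational(141, 2) ≈ 70.500)
Function('q')(a) = 116 (Function('q')(a) = Add(16, Mul(4, 25)) = Add(16, 100) = 116)
Function('p')(H, j) = Add(116, j) (Function('p')(H, j) = Add(j, 116) = Add(116, j))
Add(Add(Function('K')(86), 275186), Function('p')(X, -133)) = Add(Add(Pow(86, 2), 275186), Add(116, -133)) = Add(Add(7396, 275186), -17) = Add(282582, -17) = 282565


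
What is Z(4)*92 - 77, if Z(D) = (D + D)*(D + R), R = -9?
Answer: -3757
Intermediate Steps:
Z(D) = 2*D*(-9 + D) (Z(D) = (D + D)*(D - 9) = (2*D)*(-9 + D) = 2*D*(-9 + D))
Z(4)*92 - 77 = (2*4*(-9 + 4))*92 - 77 = (2*4*(-5))*92 - 77 = -40*92 - 77 = -3680 - 77 = -3757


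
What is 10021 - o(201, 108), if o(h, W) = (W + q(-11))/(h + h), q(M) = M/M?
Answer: 4028333/402 ≈ 10021.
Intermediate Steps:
q(M) = 1
o(h, W) = (1 + W)/(2*h) (o(h, W) = (W + 1)/(h + h) = (1 + W)/((2*h)) = (1 + W)*(1/(2*h)) = (1 + W)/(2*h))
10021 - o(201, 108) = 10021 - (1 + 108)/(2*201) = 10021 - 109/(2*201) = 10021 - 1*109/402 = 10021 - 109/402 = 4028333/402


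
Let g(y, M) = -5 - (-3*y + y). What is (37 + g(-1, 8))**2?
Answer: 900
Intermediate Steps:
g(y, M) = -5 + 2*y (g(y, M) = -5 - (-2)*y = -5 + 2*y)
(37 + g(-1, 8))**2 = (37 + (-5 + 2*(-1)))**2 = (37 + (-5 - 2))**2 = (37 - 7)**2 = 30**2 = 900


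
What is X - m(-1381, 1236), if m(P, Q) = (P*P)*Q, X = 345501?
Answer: -2356905495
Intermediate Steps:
m(P, Q) = Q*P² (m(P, Q) = P²*Q = Q*P²)
X - m(-1381, 1236) = 345501 - 1236*(-1381)² = 345501 - 1236*1907161 = 345501 - 1*2357250996 = 345501 - 2357250996 = -2356905495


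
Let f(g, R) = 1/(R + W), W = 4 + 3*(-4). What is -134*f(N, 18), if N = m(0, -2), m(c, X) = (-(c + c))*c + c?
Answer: -67/5 ≈ -13.400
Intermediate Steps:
W = -8 (W = 4 - 12 = -8)
m(c, X) = c - 2*c² (m(c, X) = (-2*c)*c + c = -2*c² + c = c - 2*c²)
N = 0 (N = 0*(1 - 2*0) = 0*(1 + 0) = 0*1 = 0)
f(g, R) = 1/(-8 + R) (f(g, R) = 1/(R - 8) = 1/(-8 + R))
-134*f(N, 18) = -134/(-8 + 18) = -134/10 = -134*⅒ = -67/5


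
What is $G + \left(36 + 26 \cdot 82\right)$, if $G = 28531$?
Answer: $30699$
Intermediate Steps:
$G + \left(36 + 26 \cdot 82\right) = 28531 + \left(36 + 26 \cdot 82\right) = 28531 + \left(36 + 2132\right) = 28531 + 2168 = 30699$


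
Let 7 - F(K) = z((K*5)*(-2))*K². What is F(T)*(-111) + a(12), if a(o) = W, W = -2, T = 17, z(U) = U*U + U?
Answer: 921628891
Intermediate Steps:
z(U) = U + U² (z(U) = U² + U = U + U²)
F(K) = 7 + 10*K³*(1 - 10*K) (F(K) = 7 - ((K*5)*(-2))*(1 + (K*5)*(-2))*K² = 7 - ((5*K)*(-2))*(1 + (5*K)*(-2))*K² = 7 - (-10*K)*(1 - 10*K)*K² = 7 - (-10*K*(1 - 10*K))*K² = 7 - (-10)*K³*(1 - 10*K) = 7 + 10*K³*(1 - 10*K))
a(o) = -2
F(T)*(-111) + a(12) = (7 + 17³*(10 - 100*17))*(-111) - 2 = (7 + 4913*(10 - 1700))*(-111) - 2 = (7 + 4913*(-1690))*(-111) - 2 = (7 - 8302970)*(-111) - 2 = -8302963*(-111) - 2 = 921628893 - 2 = 921628891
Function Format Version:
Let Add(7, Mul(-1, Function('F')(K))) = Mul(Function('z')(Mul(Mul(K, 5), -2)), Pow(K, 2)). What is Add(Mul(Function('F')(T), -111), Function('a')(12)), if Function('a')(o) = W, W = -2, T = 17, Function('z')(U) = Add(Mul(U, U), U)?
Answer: 921628891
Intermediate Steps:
Function('z')(U) = Add(U, Pow(U, 2)) (Function('z')(U) = Add(Pow(U, 2), U) = Add(U, Pow(U, 2)))
Function('F')(K) = Add(7, Mul(10, Pow(K, 3), Add(1, Mul(-10, K)))) (Function('F')(K) = Add(7, Mul(-1, Mul(Mul(Mul(Mul(K, 5), -2), Add(1, Mul(Mul(K, 5), -2))), Pow(K, 2)))) = Add(7, Mul(-1, Mul(Mul(Mul(Mul(5, K), -2), Add(1, Mul(Mul(5, K), -2))), Pow(K, 2)))) = Add(7, Mul(-1, Mul(Mul(Mul(-10, K), Add(1, Mul(-10, K))), Pow(K, 2)))) = Add(7, Mul(-1, Mul(Mul(-10, K, Add(1, Mul(-10, K))), Pow(K, 2)))) = Add(7, Mul(-1, Mul(-10, Pow(K, 3), Add(1, Mul(-10, K))))) = Add(7, Mul(10, Pow(K, 3), Add(1, Mul(-10, K)))))
Function('a')(o) = -2
Add(Mul(Function('F')(T), -111), Function('a')(12)) = Add(Mul(Add(7, Mul(Pow(17, 3), Add(10, Mul(-100, 17)))), -111), -2) = Add(Mul(Add(7, Mul(4913, Add(10, -1700))), -111), -2) = Add(Mul(Add(7, Mul(4913, -1690)), -111), -2) = Add(Mul(Add(7, -8302970), -111), -2) = Add(Mul(-8302963, -111), -2) = Add(921628893, -2) = 921628891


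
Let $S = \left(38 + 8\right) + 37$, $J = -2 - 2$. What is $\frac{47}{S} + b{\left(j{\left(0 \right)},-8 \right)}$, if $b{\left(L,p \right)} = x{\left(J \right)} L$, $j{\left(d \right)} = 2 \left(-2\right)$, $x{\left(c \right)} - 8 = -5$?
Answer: $- \frac{949}{83} \approx -11.434$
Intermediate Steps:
$J = -4$ ($J = -2 - 2 = -4$)
$x{\left(c \right)} = 3$ ($x{\left(c \right)} = 8 - 5 = 3$)
$j{\left(d \right)} = -4$
$b{\left(L,p \right)} = 3 L$
$S = 83$ ($S = 46 + 37 = 83$)
$\frac{47}{S} + b{\left(j{\left(0 \right)},-8 \right)} = \frac{47}{83} + 3 \left(-4\right) = 47 \cdot \frac{1}{83} - 12 = \frac{47}{83} - 12 = - \frac{949}{83}$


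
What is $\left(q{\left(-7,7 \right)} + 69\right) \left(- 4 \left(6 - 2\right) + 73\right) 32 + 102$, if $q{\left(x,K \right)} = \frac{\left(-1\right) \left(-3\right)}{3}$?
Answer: $127782$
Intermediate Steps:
$q{\left(x,K \right)} = 1$ ($q{\left(x,K \right)} = 3 \cdot \frac{1}{3} = 1$)
$\left(q{\left(-7,7 \right)} + 69\right) \left(- 4 \left(6 - 2\right) + 73\right) 32 + 102 = \left(1 + 69\right) \left(- 4 \left(6 - 2\right) + 73\right) 32 + 102 = 70 \left(\left(-4\right) 4 + 73\right) 32 + 102 = 70 \left(-16 + 73\right) 32 + 102 = 70 \cdot 57 \cdot 32 + 102 = 3990 \cdot 32 + 102 = 127680 + 102 = 127782$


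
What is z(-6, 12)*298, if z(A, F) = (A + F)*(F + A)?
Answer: 10728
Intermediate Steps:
z(A, F) = (A + F)**2 (z(A, F) = (A + F)*(A + F) = (A + F)**2)
z(-6, 12)*298 = (-6 + 12)**2*298 = 6**2*298 = 36*298 = 10728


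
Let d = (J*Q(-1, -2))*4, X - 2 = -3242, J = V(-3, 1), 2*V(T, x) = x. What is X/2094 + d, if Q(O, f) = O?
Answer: -1238/349 ≈ -3.5473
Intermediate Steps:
V(T, x) = x/2
J = ½ (J = (½)*1 = ½ ≈ 0.50000)
X = -3240 (X = 2 - 3242 = -3240)
d = -2 (d = ((½)*(-1))*4 = -½*4 = -2)
X/2094 + d = -3240/2094 - 2 = -3240*1/2094 - 2 = -540/349 - 2 = -1238/349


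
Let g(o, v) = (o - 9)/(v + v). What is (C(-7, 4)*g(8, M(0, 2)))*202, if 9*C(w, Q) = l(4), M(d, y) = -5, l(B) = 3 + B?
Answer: 707/45 ≈ 15.711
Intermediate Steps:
g(o, v) = (-9 + o)/(2*v) (g(o, v) = (-9 + o)/((2*v)) = (-9 + o)*(1/(2*v)) = (-9 + o)/(2*v))
C(w, Q) = 7/9 (C(w, Q) = (3 + 4)/9 = (⅑)*7 = 7/9)
(C(-7, 4)*g(8, M(0, 2)))*202 = (7*((½)*(-9 + 8)/(-5))/9)*202 = (7*((½)*(-⅕)*(-1))/9)*202 = ((7/9)*(⅒))*202 = (7/90)*202 = 707/45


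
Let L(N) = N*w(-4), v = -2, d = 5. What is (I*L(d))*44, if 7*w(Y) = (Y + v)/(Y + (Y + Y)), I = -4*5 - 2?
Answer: -2420/7 ≈ -345.71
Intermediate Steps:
I = -22 (I = -20 - 2 = -22)
w(Y) = (-2 + Y)/(21*Y) (w(Y) = ((Y - 2)/(Y + (Y + Y)))/7 = ((-2 + Y)/(Y + 2*Y))/7 = ((-2 + Y)/((3*Y)))/7 = ((-2 + Y)*(1/(3*Y)))/7 = ((-2 + Y)/(3*Y))/7 = (-2 + Y)/(21*Y))
L(N) = N/14 (L(N) = N*((1/21)*(-2 - 4)/(-4)) = N*((1/21)*(-1/4)*(-6)) = N*(1/14) = N/14)
(I*L(d))*44 = -11*5/7*44 = -22*5/14*44 = -55/7*44 = -2420/7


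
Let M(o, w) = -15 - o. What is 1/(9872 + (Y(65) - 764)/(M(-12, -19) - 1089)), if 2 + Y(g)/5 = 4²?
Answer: 546/5390459 ≈ 0.00010129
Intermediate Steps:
Y(g) = 70 (Y(g) = -10 + 5*4² = -10 + 5*16 = -10 + 80 = 70)
1/(9872 + (Y(65) - 764)/(M(-12, -19) - 1089)) = 1/(9872 + (70 - 764)/((-15 - 1*(-12)) - 1089)) = 1/(9872 - 694/((-15 + 12) - 1089)) = 1/(9872 - 694/(-3 - 1089)) = 1/(9872 - 694/(-1092)) = 1/(9872 - 694*(-1/1092)) = 1/(9872 + 347/546) = 1/(5390459/546) = 546/5390459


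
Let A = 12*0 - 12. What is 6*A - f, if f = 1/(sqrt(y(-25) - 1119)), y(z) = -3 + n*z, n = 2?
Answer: -72 + I*sqrt(293)/586 ≈ -72.0 + 0.02921*I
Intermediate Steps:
y(z) = -3 + 2*z
A = -12 (A = 0 - 12 = -12)
f = -I*sqrt(293)/586 (f = 1/(sqrt((-3 + 2*(-25)) - 1119)) = 1/(sqrt((-3 - 50) - 1119)) = 1/(sqrt(-53 - 1119)) = 1/(sqrt(-1172)) = 1/(2*I*sqrt(293)) = -I*sqrt(293)/586 ≈ -0.02921*I)
6*A - f = 6*(-12) - (-1)*I*sqrt(293)/586 = -72 + I*sqrt(293)/586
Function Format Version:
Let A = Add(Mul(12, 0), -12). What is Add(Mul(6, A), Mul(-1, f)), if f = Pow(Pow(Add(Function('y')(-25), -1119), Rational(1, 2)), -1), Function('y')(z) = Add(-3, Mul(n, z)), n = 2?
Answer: Add(-72, Mul(Rational(1, 586), I, Pow(293, Rational(1, 2)))) ≈ Add(-72.000, Mul(0.029210, I))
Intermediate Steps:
Function('y')(z) = Add(-3, Mul(2, z))
A = -12 (A = Add(0, -12) = -12)
f = Mul(Rational(-1, 586), I, Pow(293, Rational(1, 2))) (f = Pow(Pow(Add(Add(-3, Mul(2, -25)), -1119), Rational(1, 2)), -1) = Pow(Pow(Add(Add(-3, -50), -1119), Rational(1, 2)), -1) = Pow(Pow(Add(-53, -1119), Rational(1, 2)), -1) = Pow(Pow(-1172, Rational(1, 2)), -1) = Pow(Mul(2, I, Pow(293, Rational(1, 2))), -1) = Mul(Rational(-1, 586), I, Pow(293, Rational(1, 2))) ≈ Mul(-0.029210, I))
Add(Mul(6, A), Mul(-1, f)) = Add(Mul(6, -12), Mul(-1, Mul(Rational(-1, 586), I, Pow(293, Rational(1, 2))))) = Add(-72, Mul(Rational(1, 586), I, Pow(293, Rational(1, 2))))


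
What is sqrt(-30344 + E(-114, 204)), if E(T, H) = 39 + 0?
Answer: I*sqrt(30305) ≈ 174.08*I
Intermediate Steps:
E(T, H) = 39
sqrt(-30344 + E(-114, 204)) = sqrt(-30344 + 39) = sqrt(-30305) = I*sqrt(30305)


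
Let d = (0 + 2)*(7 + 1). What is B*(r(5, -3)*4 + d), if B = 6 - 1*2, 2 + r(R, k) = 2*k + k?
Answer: -112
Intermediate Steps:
r(R, k) = -2 + 3*k (r(R, k) = -2 + (2*k + k) = -2 + 3*k)
d = 16 (d = 2*8 = 16)
B = 4 (B = 6 - 2 = 4)
B*(r(5, -3)*4 + d) = 4*((-2 + 3*(-3))*4 + 16) = 4*((-2 - 9)*4 + 16) = 4*(-11*4 + 16) = 4*(-44 + 16) = 4*(-28) = -112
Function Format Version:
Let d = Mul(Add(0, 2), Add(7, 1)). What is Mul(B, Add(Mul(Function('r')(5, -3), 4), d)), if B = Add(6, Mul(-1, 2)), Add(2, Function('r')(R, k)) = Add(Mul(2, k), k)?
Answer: -112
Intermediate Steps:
Function('r')(R, k) = Add(-2, Mul(3, k)) (Function('r')(R, k) = Add(-2, Add(Mul(2, k), k)) = Add(-2, Mul(3, k)))
d = 16 (d = Mul(2, 8) = 16)
B = 4 (B = Add(6, -2) = 4)
Mul(B, Add(Mul(Function('r')(5, -3), 4), d)) = Mul(4, Add(Mul(Add(-2, Mul(3, -3)), 4), 16)) = Mul(4, Add(Mul(Add(-2, -9), 4), 16)) = Mul(4, Add(Mul(-11, 4), 16)) = Mul(4, Add(-44, 16)) = Mul(4, -28) = -112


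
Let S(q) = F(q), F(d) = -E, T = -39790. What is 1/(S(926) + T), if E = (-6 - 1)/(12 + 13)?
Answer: -25/994743 ≈ -2.5132e-5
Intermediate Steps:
E = -7/25 ≈ -0.28000
F(d) = 7/25 (F(d) = -1*(-7/25) = 7/25)
S(q) = 7/25
1/(S(926) + T) = 1/(7/25 - 39790) = 1/(-994743/25) = -25/994743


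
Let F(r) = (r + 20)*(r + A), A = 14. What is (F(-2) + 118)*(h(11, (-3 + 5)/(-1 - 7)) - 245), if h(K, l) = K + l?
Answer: -156479/2 ≈ -78240.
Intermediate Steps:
F(r) = (14 + r)*(20 + r) (F(r) = (r + 20)*(r + 14) = (20 + r)*(14 + r) = (14 + r)*(20 + r))
(F(-2) + 118)*(h(11, (-3 + 5)/(-1 - 7)) - 245) = ((280 + (-2)² + 34*(-2)) + 118)*((11 + (-3 + 5)/(-1 - 7)) - 245) = ((280 + 4 - 68) + 118)*((11 + 2/(-8)) - 245) = (216 + 118)*((11 + 2*(-⅛)) - 245) = 334*((11 - ¼) - 245) = 334*(43/4 - 245) = 334*(-937/4) = -156479/2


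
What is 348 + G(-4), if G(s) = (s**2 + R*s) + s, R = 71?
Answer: 76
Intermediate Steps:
G(s) = s**2 + 72*s (G(s) = (s**2 + 71*s) + s = s**2 + 72*s)
348 + G(-4) = 348 - 4*(72 - 4) = 348 - 4*68 = 348 - 272 = 76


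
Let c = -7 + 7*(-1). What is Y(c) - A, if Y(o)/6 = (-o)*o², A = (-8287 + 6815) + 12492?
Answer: 5444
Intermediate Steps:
A = 11020 (A = -1472 + 12492 = 11020)
c = -14 (c = -7 - 7 = -14)
Y(o) = -6*o³ (Y(o) = 6*((-o)*o²) = 6*(-o³) = -6*o³)
Y(c) - A = -6*(-14)³ - 1*11020 = -6*(-2744) - 11020 = 16464 - 11020 = 5444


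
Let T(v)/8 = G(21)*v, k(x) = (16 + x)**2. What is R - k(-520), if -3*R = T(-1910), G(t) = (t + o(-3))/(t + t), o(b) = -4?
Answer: -15873128/63 ≈ -2.5195e+5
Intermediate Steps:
G(t) = (-4 + t)/(2*t) (G(t) = (t - 4)/(t + t) = (-4 + t)/((2*t)) = (-4 + t)*(1/(2*t)) = (-4 + t)/(2*t))
T(v) = 68*v/21 (T(v) = 8*(((1/2)*(-4 + 21)/21)*v) = 8*(((1/2)*(1/21)*17)*v) = 8*(17*v/42) = 68*v/21)
R = 129880/63 (R = -68*(-1910)/63 = -1/3*(-129880/21) = 129880/63 ≈ 2061.6)
R - k(-520) = 129880/63 - (16 - 520)**2 = 129880/63 - 1*(-504)**2 = 129880/63 - 1*254016 = 129880/63 - 254016 = -15873128/63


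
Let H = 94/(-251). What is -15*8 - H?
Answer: -30026/251 ≈ -119.63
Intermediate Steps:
H = -94/251 (H = 94*(-1/251) = -94/251 ≈ -0.37450)
-15*8 - H = -15*8 - 1*(-94/251) = -120 + 94/251 = -30026/251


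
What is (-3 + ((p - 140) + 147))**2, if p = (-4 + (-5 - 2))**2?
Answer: 15625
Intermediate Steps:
p = 121 (p = (-4 - 7)**2 = (-11)**2 = 121)
(-3 + ((p - 140) + 147))**2 = (-3 + ((121 - 140) + 147))**2 = (-3 + (-19 + 147))**2 = (-3 + 128)**2 = 125**2 = 15625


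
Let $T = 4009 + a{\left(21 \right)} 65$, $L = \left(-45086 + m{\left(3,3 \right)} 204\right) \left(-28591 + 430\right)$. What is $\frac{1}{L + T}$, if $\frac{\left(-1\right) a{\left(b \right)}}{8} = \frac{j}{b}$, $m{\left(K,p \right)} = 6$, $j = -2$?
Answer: $\frac{21}{25939238651} \approx 8.0958 \cdot 10^{-10}$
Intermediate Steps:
$a{\left(b \right)} = \frac{16}{b}$ ($a{\left(b \right)} = - 8 \left(- \frac{2}{b}\right) = \frac{16}{b}$)
$L = 1235197782$ ($L = \left(-45086 + 6 \cdot 204\right) \left(-28591 + 430\right) = \left(-45086 + 1224\right) \left(-28161\right) = \left(-43862\right) \left(-28161\right) = 1235197782$)
$T = \frac{85229}{21}$ ($T = 4009 + \frac{16}{21} \cdot 65 = 4009 + \frac{1040}{21} = \frac{85229}{21} \approx 4058.5$)
$\frac{1}{L + T} = \frac{1}{1235197782 + \frac{85229}{21}} = \frac{1}{\frac{25939238651}{21}} = \frac{21}{25939238651}$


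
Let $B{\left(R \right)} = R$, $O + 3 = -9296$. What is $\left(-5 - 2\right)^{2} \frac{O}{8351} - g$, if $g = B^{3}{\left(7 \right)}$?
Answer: $- \frac{474292}{1193} \approx -397.56$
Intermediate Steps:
$O = -9299$ ($O = -3 - 9296 = -9299$)
$g = 343$ ($g = 7^{3} = 343$)
$\left(-5 - 2\right)^{2} \frac{O}{8351} - g = \left(-5 - 2\right)^{2} \left(- \frac{9299}{8351}\right) - 343 = \left(-7\right)^{2} \left(\left(-9299\right) \frac{1}{8351}\right) - 343 = 49 \left(- \frac{9299}{8351}\right) - 343 = - \frac{65093}{1193} - 343 = - \frac{474292}{1193}$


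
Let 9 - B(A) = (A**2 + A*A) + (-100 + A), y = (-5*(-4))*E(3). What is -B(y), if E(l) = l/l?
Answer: 711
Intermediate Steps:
E(l) = 1
y = 20 (y = -5*(-4)*1 = 20*1 = 20)
B(A) = 109 - A - 2*A**2 (B(A) = 9 - ((A**2 + A*A) + (-100 + A)) = 9 - ((A**2 + A**2) + (-100 + A)) = 9 - (2*A**2 + (-100 + A)) = 9 - (-100 + A + 2*A**2) = 9 + (100 - A - 2*A**2) = 109 - A - 2*A**2)
-B(y) = -(109 - 1*20 - 2*20**2) = -(109 - 20 - 2*400) = -(109 - 20 - 800) = -1*(-711) = 711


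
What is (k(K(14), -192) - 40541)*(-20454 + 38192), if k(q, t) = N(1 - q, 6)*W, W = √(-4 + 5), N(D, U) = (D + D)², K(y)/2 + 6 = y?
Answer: -703152058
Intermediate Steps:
K(y) = -12 + 2*y
N(D, U) = 4*D² (N(D, U) = (2*D)² = 4*D²)
W = 1 (W = √1 = 1)
k(q, t) = 4*(1 - q)² (k(q, t) = (4*(1 - q)²)*1 = 4*(1 - q)²)
(k(K(14), -192) - 40541)*(-20454 + 38192) = (4*(-1 + (-12 + 2*14))² - 40541)*(-20454 + 38192) = (4*(-1 + (-12 + 28))² - 40541)*17738 = (4*(-1 + 16)² - 40541)*17738 = (4*15² - 40541)*17738 = (4*225 - 40541)*17738 = (900 - 40541)*17738 = -39641*17738 = -703152058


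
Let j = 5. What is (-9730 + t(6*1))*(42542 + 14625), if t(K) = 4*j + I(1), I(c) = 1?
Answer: -555034403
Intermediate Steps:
t(K) = 21 (t(K) = 4*5 + 1 = 20 + 1 = 21)
(-9730 + t(6*1))*(42542 + 14625) = (-9730 + 21)*(42542 + 14625) = -9709*57167 = -555034403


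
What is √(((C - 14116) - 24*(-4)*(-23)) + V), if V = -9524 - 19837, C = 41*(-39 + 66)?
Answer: I*√44578 ≈ 211.14*I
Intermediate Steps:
C = 1107 (C = 41*27 = 1107)
V = -29361
√(((C - 14116) - 24*(-4)*(-23)) + V) = √(((1107 - 14116) - 24*(-4)*(-23)) - 29361) = √((-13009 + 96*(-23)) - 29361) = √((-13009 - 2208) - 29361) = √(-15217 - 29361) = √(-44578) = I*√44578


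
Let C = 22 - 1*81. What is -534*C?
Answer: 31506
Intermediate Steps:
C = -59 (C = 22 - 81 = -59)
-534*C = -534*(-59) = 31506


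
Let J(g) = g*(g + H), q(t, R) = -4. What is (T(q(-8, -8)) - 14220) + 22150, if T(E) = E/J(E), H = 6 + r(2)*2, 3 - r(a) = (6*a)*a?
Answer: 317199/40 ≈ 7930.0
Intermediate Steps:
r(a) = 3 - 6*a**2 (r(a) = 3 - 6*a*a = 3 - 6*a**2)
H = -36 (H = 6 + (3 - 6*2**2)*2 = 6 + (3 - 6*4)*2 = 6 + (3 - 24)*2 = 6 - 21*2 = 6 - 42 = -36)
J(g) = g*(-36 + g) (J(g) = g*(g - 36) = g*(-36 + g))
T(E) = 1/(-36 + E) (T(E) = E/((E*(-36 + E))) = E*(1/(E*(-36 + E))) = 1/(-36 + E))
(T(q(-8, -8)) - 14220) + 22150 = (1/(-36 - 4) - 14220) + 22150 = (1/(-40) - 14220) + 22150 = (-1/40 - 14220) + 22150 = -568801/40 + 22150 = 317199/40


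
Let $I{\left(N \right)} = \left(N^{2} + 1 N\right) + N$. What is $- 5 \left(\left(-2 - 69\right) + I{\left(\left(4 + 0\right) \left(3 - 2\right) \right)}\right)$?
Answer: $235$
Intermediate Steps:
$I{\left(N \right)} = N^{2} + 2 N$ ($I{\left(N \right)} = \left(N^{2} + N\right) + N = \left(N + N^{2}\right) + N = N^{2} + 2 N$)
$- 5 \left(\left(-2 - 69\right) + I{\left(\left(4 + 0\right) \left(3 - 2\right) \right)}\right) = - 5 \left(\left(-2 - 69\right) + \left(4 + 0\right) \left(3 - 2\right) \left(2 + \left(4 + 0\right) \left(3 - 2\right)\right)\right) = - 5 \left(-71 + 4 \cdot 1 \left(2 + 4 \cdot 1\right)\right) = - 5 \left(-71 + 4 \left(2 + 4\right)\right) = - 5 \left(-71 + 4 \cdot 6\right) = - 5 \left(-71 + 24\right) = \left(-5\right) \left(-47\right) = 235$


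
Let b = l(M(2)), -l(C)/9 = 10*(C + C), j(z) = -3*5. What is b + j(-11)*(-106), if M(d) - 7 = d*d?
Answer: -390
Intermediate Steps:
j(z) = -15
M(d) = 7 + d² (M(d) = 7 + d*d = 7 + d²)
l(C) = -180*C (l(C) = -90*(C + C) = -90*2*C = -180*C)
b = -1980 (b = -180*(7 + 2²) = -180*(7 + 4) = -180*11 = -1980)
b + j(-11)*(-106) = -1980 - 15*(-106) = -1980 + 1590 = -390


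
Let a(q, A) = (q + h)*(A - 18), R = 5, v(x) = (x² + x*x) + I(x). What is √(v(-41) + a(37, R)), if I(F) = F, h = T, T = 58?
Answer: √2086 ≈ 45.673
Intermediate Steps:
h = 58
v(x) = x + 2*x² (v(x) = (x² + x*x) + x = (x² + x²) + x = 2*x² + x = x + 2*x²)
a(q, A) = (-18 + A)*(58 + q) (a(q, A) = (q + 58)*(A - 18) = (58 + q)*(-18 + A) = (-18 + A)*(58 + q))
√(v(-41) + a(37, R)) = √(-41*(1 + 2*(-41)) + (-1044 - 18*37 + 58*5 + 5*37)) = √(-41*(1 - 82) + (-1044 - 666 + 290 + 185)) = √(-41*(-81) - 1235) = √(3321 - 1235) = √2086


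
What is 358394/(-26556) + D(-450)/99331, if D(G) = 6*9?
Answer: -17799100195/1318917018 ≈ -13.495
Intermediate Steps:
D(G) = 54
358394/(-26556) + D(-450)/99331 = 358394/(-26556) + 54/99331 = 358394*(-1/26556) + 54*(1/99331) = -179197/13278 + 54/99331 = -17799100195/1318917018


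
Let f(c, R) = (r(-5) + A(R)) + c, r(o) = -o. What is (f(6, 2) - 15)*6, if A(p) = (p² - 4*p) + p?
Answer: -36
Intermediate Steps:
A(p) = p² - 3*p
f(c, R) = 5 + c + R*(-3 + R) (f(c, R) = (-1*(-5) + R*(-3 + R)) + c = (5 + R*(-3 + R)) + c = 5 + c + R*(-3 + R))
(f(6, 2) - 15)*6 = ((5 + 6 + 2*(-3 + 2)) - 15)*6 = ((5 + 6 + 2*(-1)) - 15)*6 = ((5 + 6 - 2) - 15)*6 = (9 - 15)*6 = -6*6 = -36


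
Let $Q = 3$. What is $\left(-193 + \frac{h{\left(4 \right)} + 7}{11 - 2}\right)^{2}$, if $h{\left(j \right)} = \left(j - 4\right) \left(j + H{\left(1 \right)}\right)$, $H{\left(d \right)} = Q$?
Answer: $\frac{2992900}{81} \approx 36949.0$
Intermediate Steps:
$H{\left(d \right)} = 3$
$h{\left(j \right)} = \left(-4 + j\right) \left(3 + j\right)$ ($h{\left(j \right)} = \left(j - 4\right) \left(j + 3\right) = \left(-4 + j\right) \left(3 + j\right)$)
$\left(-193 + \frac{h{\left(4 \right)} + 7}{11 - 2}\right)^{2} = \left(-193 + \frac{\left(-12 + 4^{2} - 4\right) + 7}{11 - 2}\right)^{2} = \left(-193 + \frac{\left(-12 + 16 - 4\right) + 7}{9}\right)^{2} = \left(-193 + \left(0 + 7\right) \frac{1}{9}\right)^{2} = \left(-193 + 7 \cdot \frac{1}{9}\right)^{2} = \left(-193 + \frac{7}{9}\right)^{2} = \left(- \frac{1730}{9}\right)^{2} = \frac{2992900}{81}$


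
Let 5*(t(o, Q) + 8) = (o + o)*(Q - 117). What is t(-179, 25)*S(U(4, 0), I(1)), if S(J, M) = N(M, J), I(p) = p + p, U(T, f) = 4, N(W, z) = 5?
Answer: 32896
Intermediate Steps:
t(o, Q) = -8 + 2*o*(-117 + Q)/5 (t(o, Q) = -8 + ((o + o)*(Q - 117))/5 = -8 + ((2*o)*(-117 + Q))/5 = -8 + (2*o*(-117 + Q))/5 = -8 + 2*o*(-117 + Q)/5)
I(p) = 2*p
S(J, M) = 5
t(-179, 25)*S(U(4, 0), I(1)) = (-8 - 234/5*(-179) + (2/5)*25*(-179))*5 = (-8 + 41886/5 - 1790)*5 = (32896/5)*5 = 32896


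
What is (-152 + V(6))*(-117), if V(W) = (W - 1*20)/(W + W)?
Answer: 35841/2 ≈ 17921.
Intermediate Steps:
V(W) = (-20 + W)/(2*W) (V(W) = (W - 20)/((2*W)) = (-20 + W)*(1/(2*W)) = (-20 + W)/(2*W))
(-152 + V(6))*(-117) = (-152 + (½)*(-20 + 6)/6)*(-117) = (-152 + (½)*(⅙)*(-14))*(-117) = (-152 - 7/6)*(-117) = -919/6*(-117) = 35841/2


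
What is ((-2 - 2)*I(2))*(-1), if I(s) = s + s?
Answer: 16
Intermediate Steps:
I(s) = 2*s
((-2 - 2)*I(2))*(-1) = ((-2 - 2)*(2*2))*(-1) = -4*4*(-1) = -16*(-1) = 16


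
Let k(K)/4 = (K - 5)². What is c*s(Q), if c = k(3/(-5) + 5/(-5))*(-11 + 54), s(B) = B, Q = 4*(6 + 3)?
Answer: 6743088/25 ≈ 2.6972e+5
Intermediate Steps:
Q = 36 (Q = 4*9 = 36)
k(K) = 4*(-5 + K)² (k(K) = 4*(K - 5)² = 4*(-5 + K)²)
c = 187308/25 (c = (4*(-5 + (3/(-5) + 5/(-5)))²)*(-11 + 54) = (4*(-5 + (3*(-⅕) + 5*(-⅕)))²)*43 = (4*(-5 + (-⅗ - 1))²)*43 = (4*(-5 - 8/5)²)*43 = (4*(-33/5)²)*43 = (4*(1089/25))*43 = (4356/25)*43 = 187308/25 ≈ 7492.3)
c*s(Q) = (187308/25)*36 = 6743088/25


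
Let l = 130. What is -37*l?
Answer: -4810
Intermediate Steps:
-37*l = -37*130 = -4810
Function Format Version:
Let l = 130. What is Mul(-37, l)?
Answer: -4810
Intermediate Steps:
Mul(-37, l) = Mul(-37, 130) = -4810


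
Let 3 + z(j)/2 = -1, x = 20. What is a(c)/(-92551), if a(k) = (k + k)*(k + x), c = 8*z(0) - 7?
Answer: -7242/92551 ≈ -0.078249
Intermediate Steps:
z(j) = -8 (z(j) = -6 + 2*(-1) = -6 - 2 = -8)
c = -71 (c = 8*(-8) - 7 = -64 - 7 = -71)
a(k) = 2*k*(20 + k) (a(k) = (k + k)*(k + 20) = (2*k)*(20 + k) = 2*k*(20 + k))
a(c)/(-92551) = (2*(-71)*(20 - 71))/(-92551) = (2*(-71)*(-51))*(-1/92551) = 7242*(-1/92551) = -7242/92551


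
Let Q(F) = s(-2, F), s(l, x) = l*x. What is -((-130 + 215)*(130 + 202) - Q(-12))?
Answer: -28196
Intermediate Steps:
Q(F) = -2*F
-((-130 + 215)*(130 + 202) - Q(-12)) = -((-130 + 215)*(130 + 202) - (-2)*(-12)) = -(85*332 - 1*24) = -(28220 - 24) = -1*28196 = -28196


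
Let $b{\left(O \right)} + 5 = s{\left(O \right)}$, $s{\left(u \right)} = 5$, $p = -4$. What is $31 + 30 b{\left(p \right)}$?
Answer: $31$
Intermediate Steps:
$b{\left(O \right)} = 0$ ($b{\left(O \right)} = -5 + 5 = 0$)
$31 + 30 b{\left(p \right)} = 31 + 30 \cdot 0 = 31 + 0 = 31$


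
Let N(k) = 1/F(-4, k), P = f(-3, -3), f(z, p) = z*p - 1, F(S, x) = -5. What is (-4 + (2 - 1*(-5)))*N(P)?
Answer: -3/5 ≈ -0.60000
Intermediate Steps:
f(z, p) = -1 + p*z (f(z, p) = p*z - 1 = -1 + p*z)
P = 8 (P = -1 - 3*(-3) = -1 + 9 = 8)
N(k) = -1/5 (N(k) = 1/(-5) = -1/5)
(-4 + (2 - 1*(-5)))*N(P) = (-4 + (2 - 1*(-5)))*(-1/5) = (-4 + (2 + 5))*(-1/5) = (-4 + 7)*(-1/5) = 3*(-1/5) = -3/5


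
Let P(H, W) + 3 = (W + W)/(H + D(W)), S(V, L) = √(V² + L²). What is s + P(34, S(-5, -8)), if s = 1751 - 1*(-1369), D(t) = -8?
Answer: 3117 + √89/13 ≈ 3117.7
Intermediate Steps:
S(V, L) = √(L² + V²)
s = 3120 (s = 1751 + 1369 = 3120)
P(H, W) = -3 + 2*W/(-8 + H) (P(H, W) = -3 + (W + W)/(H - 8) = -3 + (2*W)/(-8 + H) = -3 + 2*W/(-8 + H))
s + P(34, S(-5, -8)) = 3120 + (24 - 3*34 + 2*√((-8)² + (-5)²))/(-8 + 34) = 3120 + (24 - 102 + 2*√(64 + 25))/26 = 3120 + (24 - 102 + 2*√89)/26 = 3120 + (-78 + 2*√89)/26 = 3120 + (-3 + √89/13) = 3117 + √89/13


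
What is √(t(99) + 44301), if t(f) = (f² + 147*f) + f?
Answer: √68754 ≈ 262.21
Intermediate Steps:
t(f) = f² + 148*f
√(t(99) + 44301) = √(99*(148 + 99) + 44301) = √(99*247 + 44301) = √(24453 + 44301) = √68754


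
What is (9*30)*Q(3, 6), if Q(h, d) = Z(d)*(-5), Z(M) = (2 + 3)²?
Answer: -33750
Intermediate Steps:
Z(M) = 25 (Z(M) = 5² = 25)
Q(h, d) = -125 (Q(h, d) = 25*(-5) = -125)
(9*30)*Q(3, 6) = (9*30)*(-125) = 270*(-125) = -33750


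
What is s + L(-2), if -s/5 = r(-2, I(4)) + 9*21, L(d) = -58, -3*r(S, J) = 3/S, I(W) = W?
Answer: -2011/2 ≈ -1005.5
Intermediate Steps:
r(S, J) = -1/S
s = -1895/2 (s = -5*(-1/(-2) + 9*21) = -5*(-1*(-½) + 189) = -5*(½ + 189) = -5*379/2 = -1895/2 ≈ -947.50)
s + L(-2) = -1895/2 - 58 = -2011/2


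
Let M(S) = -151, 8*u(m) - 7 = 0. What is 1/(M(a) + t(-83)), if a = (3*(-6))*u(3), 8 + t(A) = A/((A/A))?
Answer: -1/242 ≈ -0.0041322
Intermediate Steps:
u(m) = 7/8 (u(m) = 7/8 + (⅛)*0 = 7/8 + 0 = 7/8)
t(A) = -8 + A (t(A) = -8 + A/((A/A)) = -8 + A/1 = -8 + A*1 = -8 + A)
a = -63/4 (a = (3*(-6))*(7/8) = -18*7/8 = -63/4 ≈ -15.750)
1/(M(a) + t(-83)) = 1/(-151 + (-8 - 83)) = 1/(-151 - 91) = 1/(-242) = -1/242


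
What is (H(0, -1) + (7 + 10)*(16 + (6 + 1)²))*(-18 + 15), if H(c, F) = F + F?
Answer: -3309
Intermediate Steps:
H(c, F) = 2*F
(H(0, -1) + (7 + 10)*(16 + (6 + 1)²))*(-18 + 15) = (2*(-1) + (7 + 10)*(16 + (6 + 1)²))*(-18 + 15) = (-2 + 17*(16 + 7²))*(-3) = (-2 + 17*(16 + 49))*(-3) = (-2 + 17*65)*(-3) = (-2 + 1105)*(-3) = 1103*(-3) = -3309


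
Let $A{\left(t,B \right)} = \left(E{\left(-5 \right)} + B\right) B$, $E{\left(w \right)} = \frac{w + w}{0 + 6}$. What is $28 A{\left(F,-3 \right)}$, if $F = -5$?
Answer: $392$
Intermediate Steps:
$E{\left(w \right)} = \frac{w}{3}$ ($E{\left(w \right)} = \frac{2 w}{6} = 2 w \frac{1}{6} = \frac{w}{3}$)
$A{\left(t,B \right)} = B \left(- \frac{5}{3} + B\right)$ ($A{\left(t,B \right)} = \left(\frac{1}{3} \left(-5\right) + B\right) B = \left(- \frac{5}{3} + B\right) B = B \left(- \frac{5}{3} + B\right)$)
$28 A{\left(F,-3 \right)} = 28 \cdot \frac{1}{3} \left(-3\right) \left(-5 + 3 \left(-3\right)\right) = 28 \cdot \frac{1}{3} \left(-3\right) \left(-5 - 9\right) = 28 \cdot \frac{1}{3} \left(-3\right) \left(-14\right) = 28 \cdot 14 = 392$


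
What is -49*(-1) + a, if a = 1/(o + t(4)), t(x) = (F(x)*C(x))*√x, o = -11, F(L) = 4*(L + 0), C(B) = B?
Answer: 5734/117 ≈ 49.009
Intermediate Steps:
F(L) = 4*L
t(x) = 4*x^(5/2) (t(x) = ((4*x)*x)*√x = (4*x²)*√x = 4*x^(5/2))
a = 1/117 (a = 1/(-11 + 4*4^(5/2)) = 1/(-11 + 4*32) = 1/(-11 + 128) = 1/117 ≈ 0.0085470)
-49*(-1) + a = -49*(-1) + 1/117 = 49 + 1/117 = 5734/117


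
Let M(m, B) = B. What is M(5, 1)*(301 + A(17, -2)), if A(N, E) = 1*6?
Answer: 307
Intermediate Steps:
A(N, E) = 6
M(5, 1)*(301 + A(17, -2)) = 1*(301 + 6) = 1*307 = 307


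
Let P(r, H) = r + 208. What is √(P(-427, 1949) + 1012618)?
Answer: √1012399 ≈ 1006.2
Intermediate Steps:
P(r, H) = 208 + r
√(P(-427, 1949) + 1012618) = √((208 - 427) + 1012618) = √(-219 + 1012618) = √1012399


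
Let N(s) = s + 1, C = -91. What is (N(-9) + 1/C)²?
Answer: 531441/8281 ≈ 64.176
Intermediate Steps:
N(s) = 1 + s
(N(-9) + 1/C)² = ((1 - 9) + 1/(-91))² = (-8 - 1/91)² = (-729/91)² = 531441/8281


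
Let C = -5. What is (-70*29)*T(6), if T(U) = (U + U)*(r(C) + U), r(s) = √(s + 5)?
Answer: -146160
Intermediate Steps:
r(s) = √(5 + s)
T(U) = 2*U² (T(U) = (U + U)*(√(5 - 5) + U) = (2*U)*(√0 + U) = (2*U)*(0 + U) = (2*U)*U = 2*U²)
(-70*29)*T(6) = (-70*29)*(2*6²) = -4060*36 = -2030*72 = -146160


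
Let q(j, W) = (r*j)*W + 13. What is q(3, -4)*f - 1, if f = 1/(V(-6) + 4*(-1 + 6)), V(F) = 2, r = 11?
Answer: -141/22 ≈ -6.4091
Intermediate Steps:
q(j, W) = 13 + 11*W*j (q(j, W) = (11*j)*W + 13 = 11*W*j + 13 = 13 + 11*W*j)
f = 1/22 (f = 1/(2 + 4*(-1 + 6)) = 1/(2 + 4*5) = 1/(2 + 20) = 1/22 ≈ 0.045455)
q(3, -4)*f - 1 = (13 + 11*(-4)*3)*(1/22) - 1 = (13 - 132)*(1/22) - 1 = -119*1/22 - 1 = -119/22 - 1 = -141/22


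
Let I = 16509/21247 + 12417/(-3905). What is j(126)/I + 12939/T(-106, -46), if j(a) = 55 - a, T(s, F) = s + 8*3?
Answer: -524105807909/4086805257 ≈ -128.24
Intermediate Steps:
T(s, F) = 24 + s (T(s, F) = s + 24 = 24 + s)
I = -199356354/82969535 (I = 16509*(1/21247) + 12417*(-1/3905) = 16509/21247 - 12417/3905 = -199356354/82969535 ≈ -2.4028)
j(126)/I + 12939/T(-106, -46) = (55 - 1*126)/(-199356354/82969535) + 12939/(24 - 106) = (55 - 126)*(-82969535/199356354) + 12939/(-82) = -71*(-82969535/199356354) + 12939*(-1/82) = 5890836985/199356354 - 12939/82 = -524105807909/4086805257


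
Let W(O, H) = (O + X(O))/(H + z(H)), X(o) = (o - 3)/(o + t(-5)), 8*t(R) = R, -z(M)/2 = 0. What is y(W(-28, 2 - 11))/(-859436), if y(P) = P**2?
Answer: -9498724/912661086339 ≈ -1.0408e-5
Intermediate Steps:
z(M) = 0 (z(M) = -2*0 = 0)
t(R) = R/8
X(o) = (-3 + o)/(-5/8 + o) (X(o) = (o - 3)/(o + (1/8)*(-5)) = (-3 + o)/(o - 5/8) = (-3 + o)/(-5/8 + o))
W(O, H) = (O + 8*(-3 + O)/(-5 + 8*O))/H (W(O, H) = (O + 8*(-3 + O)/(-5 + 8*O))/(H + 0) = (O + 8*(-3 + O)/(-5 + 8*O))/H)
y(W(-28, 2 - 11))/(-859436) = ((-24 + 3*(-28) + 8*(-28)**2)/((2 - 11)*(-5 + 8*(-28))))**2/(-859436) = ((-24 - 84 + 8*784)/((-9)*(-5 - 224)))**2*(-1/859436) = (-1/9*(-24 - 84 + 6272)/(-229))**2*(-1/859436) = (-1/9*(-1/229)*6164)**2*(-1/859436) = (6164/2061)**2*(-1/859436) = (37994896/4247721)*(-1/859436) = -9498724/912661086339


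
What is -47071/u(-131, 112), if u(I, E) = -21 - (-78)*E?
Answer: -47071/8715 ≈ -5.4011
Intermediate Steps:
u(I, E) = -21 + 78*E
-47071/u(-131, 112) = -47071/(-21 + 78*112) = -47071/(-21 + 8736) = -47071/8715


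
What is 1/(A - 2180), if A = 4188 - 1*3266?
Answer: -1/1258 ≈ -0.00079491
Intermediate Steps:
A = 922 (A = 4188 - 3266 = 922)
1/(A - 2180) = 1/(922 - 2180) = 1/(-1258) = -1/1258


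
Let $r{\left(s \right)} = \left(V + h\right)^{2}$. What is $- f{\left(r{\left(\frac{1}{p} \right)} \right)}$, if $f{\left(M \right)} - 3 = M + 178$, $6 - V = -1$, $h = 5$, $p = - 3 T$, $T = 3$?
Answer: $-325$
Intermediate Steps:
$p = -9$ ($p = \left(-3\right) 3 = -9$)
$V = 7$ ($V = 6 - -1 = 6 + 1 = 7$)
$r{\left(s \right)} = 144$ ($r{\left(s \right)} = \left(7 + 5\right)^{2} = 12^{2} = 144$)
$f{\left(M \right)} = 181 + M$ ($f{\left(M \right)} = 3 + \left(M + 178\right) = 3 + \left(178 + M\right) = 181 + M$)
$- f{\left(r{\left(\frac{1}{p} \right)} \right)} = - (181 + 144) = \left(-1\right) 325 = -325$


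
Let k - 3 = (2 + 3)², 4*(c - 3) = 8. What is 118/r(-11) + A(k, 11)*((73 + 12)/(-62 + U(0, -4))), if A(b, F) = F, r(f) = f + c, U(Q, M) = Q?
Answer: -6463/186 ≈ -34.747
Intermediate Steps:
c = 5 (c = 3 + (¼)*8 = 3 + 2 = 5)
k = 28 (k = 3 + (2 + 3)² = 3 + 5² = 3 + 25 = 28)
r(f) = 5 + f (r(f) = f + 5 = 5 + f)
118/r(-11) + A(k, 11)*((73 + 12)/(-62 + U(0, -4))) = 118/(5 - 11) + 11*((73 + 12)/(-62 + 0)) = 118/(-6) + 11*(85/(-62)) = 118*(-⅙) + 11*(85*(-1/62)) = -59/3 + 11*(-85/62) = -59/3 - 935/62 = -6463/186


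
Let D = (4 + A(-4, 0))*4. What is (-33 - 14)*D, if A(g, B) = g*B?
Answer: -752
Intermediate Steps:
A(g, B) = B*g
D = 16 (D = (4 + 0*(-4))*4 = (4 + 0)*4 = 4*4 = 16)
(-33 - 14)*D = (-33 - 14)*16 = -47*16 = -752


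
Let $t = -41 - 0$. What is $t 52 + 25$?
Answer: $-2107$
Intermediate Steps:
$t = -41$ ($t = -41 + 0 = -41$)
$t 52 + 25 = \left(-41\right) 52 + 25 = -2132 + 25 = -2107$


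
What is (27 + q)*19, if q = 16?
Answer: 817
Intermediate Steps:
(27 + q)*19 = (27 + 16)*19 = 43*19 = 817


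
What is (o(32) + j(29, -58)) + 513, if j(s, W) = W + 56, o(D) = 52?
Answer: 563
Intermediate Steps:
j(s, W) = 56 + W
(o(32) + j(29, -58)) + 513 = (52 + (56 - 58)) + 513 = (52 - 2) + 513 = 50 + 513 = 563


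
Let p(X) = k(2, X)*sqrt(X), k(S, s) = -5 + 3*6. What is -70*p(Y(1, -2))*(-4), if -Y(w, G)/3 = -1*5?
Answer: 3640*sqrt(15) ≈ 14098.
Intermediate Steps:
Y(w, G) = 15 (Y(w, G) = -(-3)*5 = -3*(-5) = 15)
k(S, s) = 13 (k(S, s) = -5 + 18 = 13)
p(X) = 13*sqrt(X)
-70*p(Y(1, -2))*(-4) = -910*sqrt(15)*(-4) = 3640*sqrt(15)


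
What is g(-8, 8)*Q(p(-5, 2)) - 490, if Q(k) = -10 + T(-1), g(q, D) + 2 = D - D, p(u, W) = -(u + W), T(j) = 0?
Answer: -470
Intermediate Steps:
p(u, W) = -W - u (p(u, W) = -(W + u) = -W - u)
g(q, D) = -2 (g(q, D) = -2 + (D - D) = -2 + 0 = -2)
Q(k) = -10 (Q(k) = -10 + 0 = -10)
g(-8, 8)*Q(p(-5, 2)) - 490 = -2*(-10) - 490 = 20 - 490 = -470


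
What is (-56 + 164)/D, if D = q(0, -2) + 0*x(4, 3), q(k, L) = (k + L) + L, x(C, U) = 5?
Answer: -27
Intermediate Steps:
q(k, L) = k + 2*L (q(k, L) = (L + k) + L = k + 2*L)
D = -4 (D = (0 + 2*(-2)) + 0*5 = (0 - 4) + 0 = -4 + 0 = -4)
(-56 + 164)/D = (-56 + 164)/(-4) = 108*(-1/4) = -27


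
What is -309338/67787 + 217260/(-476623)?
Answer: -2284014214/455054131 ≈ -5.0192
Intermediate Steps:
-309338/67787 + 217260/(-476623) = -309338*1/67787 + 217260*(-1/476623) = -309338/67787 - 3060/6713 = -2284014214/455054131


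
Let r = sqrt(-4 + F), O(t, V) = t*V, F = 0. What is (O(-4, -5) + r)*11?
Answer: 220 + 22*I ≈ 220.0 + 22.0*I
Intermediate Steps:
O(t, V) = V*t
r = 2*I (r = sqrt(-4 + 0) = sqrt(-4) = 2*I ≈ 2.0*I)
(O(-4, -5) + r)*11 = (-5*(-4) + 2*I)*11 = (20 + 2*I)*11 = 220 + 22*I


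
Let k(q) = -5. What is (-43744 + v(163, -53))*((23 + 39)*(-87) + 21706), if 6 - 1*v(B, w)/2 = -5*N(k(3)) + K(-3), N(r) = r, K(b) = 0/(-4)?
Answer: -714171984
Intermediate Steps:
K(b) = 0 (K(b) = 0*(-¼) = 0)
v(B, w) = -38 (v(B, w) = 12 - 2*(-5*(-5) + 0) = 12 - 2*(25 + 0) = 12 - 2*25 = 12 - 50 = -38)
(-43744 + v(163, -53))*((23 + 39)*(-87) + 21706) = (-43744 - 38)*((23 + 39)*(-87) + 21706) = -43782*(62*(-87) + 21706) = -43782*(-5394 + 21706) = -43782*16312 = -714171984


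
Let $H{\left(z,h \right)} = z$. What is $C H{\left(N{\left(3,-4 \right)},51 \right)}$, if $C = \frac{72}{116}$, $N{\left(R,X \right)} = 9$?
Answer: $\frac{162}{29} \approx 5.5862$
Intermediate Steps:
$C = \frac{18}{29}$ ($C = 72 \cdot \frac{1}{116} = \frac{18}{29} \approx 0.62069$)
$C H{\left(N{\left(3,-4 \right)},51 \right)} = \frac{18}{29} \cdot 9 = \frac{162}{29}$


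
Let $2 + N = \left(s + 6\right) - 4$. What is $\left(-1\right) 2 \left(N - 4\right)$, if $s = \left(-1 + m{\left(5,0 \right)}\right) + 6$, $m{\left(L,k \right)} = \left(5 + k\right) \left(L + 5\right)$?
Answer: $-102$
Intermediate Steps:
$m{\left(L,k \right)} = \left(5 + L\right) \left(5 + k\right)$ ($m{\left(L,k \right)} = \left(5 + k\right) \left(5 + L\right) = \left(5 + L\right) \left(5 + k\right)$)
$s = 55$ ($s = \left(-1 + \left(25 + 5 \cdot 5 + 5 \cdot 0 + 5 \cdot 0\right)\right) + 6 = \left(-1 + \left(25 + 25 + 0 + 0\right)\right) + 6 = \left(-1 + 50\right) + 6 = 49 + 6 = 55$)
$N = 55$ ($N = -2 + \left(\left(55 + 6\right) - 4\right) = -2 + \left(61 - 4\right) = -2 + 57 = 55$)
$\left(-1\right) 2 \left(N - 4\right) = \left(-1\right) 2 \left(55 - 4\right) = - 2 \left(55 - 4\right) = \left(-2\right) 51 = -102$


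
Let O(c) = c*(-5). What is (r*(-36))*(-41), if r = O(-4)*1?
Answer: 29520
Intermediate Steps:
O(c) = -5*c
r = 20 (r = -5*(-4)*1 = 20*1 = 20)
(r*(-36))*(-41) = (20*(-36))*(-41) = -720*(-41) = 29520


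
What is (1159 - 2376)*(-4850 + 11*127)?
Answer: 4202301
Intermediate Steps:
(1159 - 2376)*(-4850 + 11*127) = -1217*(-4850 + 1397) = -1217*(-3453) = 4202301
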